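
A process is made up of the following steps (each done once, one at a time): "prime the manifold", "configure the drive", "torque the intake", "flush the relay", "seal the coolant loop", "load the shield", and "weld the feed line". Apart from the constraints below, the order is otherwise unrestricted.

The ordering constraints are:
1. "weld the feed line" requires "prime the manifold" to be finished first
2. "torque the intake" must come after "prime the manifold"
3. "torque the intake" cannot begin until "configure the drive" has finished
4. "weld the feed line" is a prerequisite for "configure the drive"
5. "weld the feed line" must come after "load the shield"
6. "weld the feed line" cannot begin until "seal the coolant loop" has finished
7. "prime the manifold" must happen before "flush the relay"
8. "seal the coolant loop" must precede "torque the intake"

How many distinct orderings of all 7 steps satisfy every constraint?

3 steps have no prerequisites ("prime the manifold", "seal the coolant loop", "load the shield"), so any of them could come first.
Enumerating by repeatedly choosing an available step (one whose prerequisites are all placed) gives 30 distinct complete orderings.

30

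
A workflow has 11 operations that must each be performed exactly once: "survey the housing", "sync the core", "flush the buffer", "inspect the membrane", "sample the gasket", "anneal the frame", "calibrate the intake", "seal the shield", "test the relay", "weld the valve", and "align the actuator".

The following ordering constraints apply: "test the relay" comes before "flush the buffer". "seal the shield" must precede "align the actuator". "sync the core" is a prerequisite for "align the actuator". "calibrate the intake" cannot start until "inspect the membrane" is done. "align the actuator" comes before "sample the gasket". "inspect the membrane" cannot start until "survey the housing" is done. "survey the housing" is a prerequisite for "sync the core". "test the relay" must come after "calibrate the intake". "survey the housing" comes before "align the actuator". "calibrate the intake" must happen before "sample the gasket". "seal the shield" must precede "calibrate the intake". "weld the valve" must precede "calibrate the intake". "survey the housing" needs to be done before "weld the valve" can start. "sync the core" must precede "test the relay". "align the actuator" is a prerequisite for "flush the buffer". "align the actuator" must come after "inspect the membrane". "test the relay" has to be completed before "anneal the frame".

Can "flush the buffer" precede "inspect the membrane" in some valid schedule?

The constraints give a chain "inspect the membrane" → "align the actuator" → "flush the buffer", which forces "inspect the membrane" before "flush the buffer".
So no valid ordering can have "flush the buffer" before "inspect the membrane".

No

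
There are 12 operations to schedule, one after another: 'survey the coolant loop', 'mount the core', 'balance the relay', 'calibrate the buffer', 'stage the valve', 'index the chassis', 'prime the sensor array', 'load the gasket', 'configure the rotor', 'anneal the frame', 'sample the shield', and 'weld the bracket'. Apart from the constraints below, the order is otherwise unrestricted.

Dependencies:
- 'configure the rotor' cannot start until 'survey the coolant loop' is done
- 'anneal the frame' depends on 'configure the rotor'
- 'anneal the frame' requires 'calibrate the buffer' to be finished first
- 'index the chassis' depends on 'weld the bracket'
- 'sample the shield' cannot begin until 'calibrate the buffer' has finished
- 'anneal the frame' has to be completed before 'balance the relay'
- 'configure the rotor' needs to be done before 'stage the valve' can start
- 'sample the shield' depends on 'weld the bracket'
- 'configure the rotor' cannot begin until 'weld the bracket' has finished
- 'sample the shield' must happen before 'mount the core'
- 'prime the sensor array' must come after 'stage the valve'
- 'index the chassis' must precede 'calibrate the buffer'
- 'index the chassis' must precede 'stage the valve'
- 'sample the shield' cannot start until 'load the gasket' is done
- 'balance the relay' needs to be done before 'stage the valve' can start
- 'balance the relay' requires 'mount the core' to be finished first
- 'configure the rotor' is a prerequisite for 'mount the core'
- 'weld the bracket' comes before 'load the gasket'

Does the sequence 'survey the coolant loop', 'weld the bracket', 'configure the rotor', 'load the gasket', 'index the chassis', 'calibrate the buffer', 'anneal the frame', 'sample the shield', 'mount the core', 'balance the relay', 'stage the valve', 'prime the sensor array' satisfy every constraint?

Yes

Every stated constraint is respected: 'configure the rotor' sits at position 3, ahead of 'stage the valve' at position 11, and each of the other listed pairs likewise has the predecessor earlier in the sequence.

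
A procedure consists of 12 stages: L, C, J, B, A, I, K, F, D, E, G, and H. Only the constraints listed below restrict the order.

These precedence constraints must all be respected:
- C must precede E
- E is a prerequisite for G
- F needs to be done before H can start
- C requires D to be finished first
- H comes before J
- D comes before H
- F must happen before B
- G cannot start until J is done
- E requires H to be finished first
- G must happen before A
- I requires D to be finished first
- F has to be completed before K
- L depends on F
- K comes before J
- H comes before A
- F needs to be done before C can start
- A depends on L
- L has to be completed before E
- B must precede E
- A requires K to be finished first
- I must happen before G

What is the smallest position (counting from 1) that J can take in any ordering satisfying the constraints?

Every stage that must precede J has to come before it. Tracing all chains that end at J, those stages are: K, F, D, H — 4 in total.
So at minimum 4 stages come before J, putting J no earlier than position 5. That position is achievable by scheduling exactly those predecessors first.

5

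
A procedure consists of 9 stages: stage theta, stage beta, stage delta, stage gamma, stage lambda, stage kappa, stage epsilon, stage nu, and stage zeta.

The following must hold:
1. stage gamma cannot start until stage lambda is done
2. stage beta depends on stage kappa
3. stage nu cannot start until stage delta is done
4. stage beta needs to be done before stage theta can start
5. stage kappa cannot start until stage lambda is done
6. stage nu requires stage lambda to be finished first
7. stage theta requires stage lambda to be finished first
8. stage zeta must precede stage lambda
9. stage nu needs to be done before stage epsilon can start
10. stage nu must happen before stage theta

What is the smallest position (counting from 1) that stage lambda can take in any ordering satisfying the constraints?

2

Working backwards through the constraints from stage lambda, its only required predecessor is stage zeta.
With 1 mandatory predecessor, the earliest stage lambda can sit is position 1+1 = 2, and placing just that one first achieves it.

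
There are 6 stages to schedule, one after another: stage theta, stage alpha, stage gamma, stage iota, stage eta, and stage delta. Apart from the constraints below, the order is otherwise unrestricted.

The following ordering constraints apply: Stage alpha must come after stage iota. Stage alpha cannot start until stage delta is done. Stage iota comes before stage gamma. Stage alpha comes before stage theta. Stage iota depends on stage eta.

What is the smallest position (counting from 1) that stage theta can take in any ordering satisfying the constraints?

Every stage that must precede stage theta has to come before it. Tracing all chains that end at stage theta, those stages are: stage alpha, stage iota, stage eta, stage delta — 4 in total.
With 4 mandatory predecessors, the earliest stage theta can sit is position 4+1 = 5, and placing just those 4 first achieves it.

5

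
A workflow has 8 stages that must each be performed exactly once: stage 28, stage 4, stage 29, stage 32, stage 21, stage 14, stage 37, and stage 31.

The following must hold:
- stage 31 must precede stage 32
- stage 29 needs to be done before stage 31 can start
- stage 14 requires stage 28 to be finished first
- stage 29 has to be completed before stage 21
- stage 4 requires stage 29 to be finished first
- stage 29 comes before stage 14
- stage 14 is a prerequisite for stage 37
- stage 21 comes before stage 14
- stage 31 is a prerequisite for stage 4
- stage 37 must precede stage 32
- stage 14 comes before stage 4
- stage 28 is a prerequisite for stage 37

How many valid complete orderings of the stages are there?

39

The stages with no prerequisites are stage 28, stage 29; any of them can be placed first.
Enumerating by repeatedly choosing an available stage (one whose prerequisites are all placed) gives 39 distinct complete orderings.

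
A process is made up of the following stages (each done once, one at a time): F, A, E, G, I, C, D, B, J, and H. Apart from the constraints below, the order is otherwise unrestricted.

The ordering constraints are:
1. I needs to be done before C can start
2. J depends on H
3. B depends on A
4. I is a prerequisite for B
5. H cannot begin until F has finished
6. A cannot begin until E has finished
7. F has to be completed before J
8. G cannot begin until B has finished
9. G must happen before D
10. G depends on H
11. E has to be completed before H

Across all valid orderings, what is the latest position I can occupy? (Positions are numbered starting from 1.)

6

Following every chain forward from I, the stages that must come later are G, C, D, B — 4 of them.
So at least 4 stages follow I, putting I no later than position 6. That position is achievable by scheduling everything else first.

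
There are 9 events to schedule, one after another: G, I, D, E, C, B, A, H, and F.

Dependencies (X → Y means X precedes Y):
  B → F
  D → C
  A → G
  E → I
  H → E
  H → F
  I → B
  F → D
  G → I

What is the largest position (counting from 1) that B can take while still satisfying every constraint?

Every event that must follow B has to come after it. Tracing all chains starting from B, those events are: D, C, F — 3 in total.
So at least 3 events follow B, putting B no later than position 6. That position is achievable by scheduling everything else first.

6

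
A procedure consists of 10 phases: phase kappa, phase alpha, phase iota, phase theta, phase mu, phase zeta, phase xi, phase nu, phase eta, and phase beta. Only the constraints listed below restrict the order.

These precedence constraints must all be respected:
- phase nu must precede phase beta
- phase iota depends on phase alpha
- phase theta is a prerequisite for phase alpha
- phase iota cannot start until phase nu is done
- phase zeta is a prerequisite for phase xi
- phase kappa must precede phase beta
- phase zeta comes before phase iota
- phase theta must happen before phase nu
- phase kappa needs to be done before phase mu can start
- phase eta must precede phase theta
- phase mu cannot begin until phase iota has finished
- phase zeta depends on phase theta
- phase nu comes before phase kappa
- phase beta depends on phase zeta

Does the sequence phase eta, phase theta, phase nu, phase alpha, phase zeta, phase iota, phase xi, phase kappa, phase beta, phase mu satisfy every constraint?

Yes

Every stated constraint is respected: phase nu sits at position 3, ahead of phase beta at position 9, and each of the other listed pairs likewise has the predecessor earlier in the sequence.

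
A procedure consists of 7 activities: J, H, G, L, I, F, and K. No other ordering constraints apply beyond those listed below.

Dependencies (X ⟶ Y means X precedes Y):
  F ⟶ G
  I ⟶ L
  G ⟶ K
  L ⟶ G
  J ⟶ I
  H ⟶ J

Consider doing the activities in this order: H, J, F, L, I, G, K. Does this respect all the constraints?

No

In the proposed order, L appears before I.
That contradicts the constraint that I must precede L.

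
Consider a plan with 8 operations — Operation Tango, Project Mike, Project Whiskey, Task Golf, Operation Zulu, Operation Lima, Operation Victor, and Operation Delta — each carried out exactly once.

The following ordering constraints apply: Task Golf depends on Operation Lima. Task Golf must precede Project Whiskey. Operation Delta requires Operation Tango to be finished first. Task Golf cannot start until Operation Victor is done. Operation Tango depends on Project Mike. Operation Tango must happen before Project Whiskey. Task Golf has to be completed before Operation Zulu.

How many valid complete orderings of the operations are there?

180

3 operations have no prerequisites (Project Mike, Operation Lima, Operation Victor), so any of them could come first.
Counting all ways to extend the partial order to a total order gives 180.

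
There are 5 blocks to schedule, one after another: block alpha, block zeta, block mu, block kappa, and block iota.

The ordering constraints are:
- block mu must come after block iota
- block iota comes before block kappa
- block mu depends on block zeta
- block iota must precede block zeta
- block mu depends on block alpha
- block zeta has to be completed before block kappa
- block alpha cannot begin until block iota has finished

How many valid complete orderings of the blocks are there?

5

Only block iota has no prerequisites, so it must go first.
Enumerating by repeatedly choosing an available block (one whose prerequisites are all placed) gives 5 distinct complete orderings.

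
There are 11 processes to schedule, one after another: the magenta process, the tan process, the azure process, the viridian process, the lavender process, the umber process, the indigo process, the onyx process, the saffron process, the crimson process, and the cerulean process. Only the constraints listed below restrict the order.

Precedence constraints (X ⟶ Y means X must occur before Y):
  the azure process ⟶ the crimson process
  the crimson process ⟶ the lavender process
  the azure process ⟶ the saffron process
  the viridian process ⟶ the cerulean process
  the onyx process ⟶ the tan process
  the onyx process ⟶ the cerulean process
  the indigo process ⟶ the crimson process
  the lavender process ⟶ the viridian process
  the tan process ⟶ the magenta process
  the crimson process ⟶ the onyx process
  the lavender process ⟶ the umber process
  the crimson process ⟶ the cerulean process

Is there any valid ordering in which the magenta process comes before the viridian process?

No chain of constraints runs from the viridian process to the magenta process, so the viridian process is not required to come first.
So a valid ordering placing the magenta process earlier than the viridian process exists.

Yes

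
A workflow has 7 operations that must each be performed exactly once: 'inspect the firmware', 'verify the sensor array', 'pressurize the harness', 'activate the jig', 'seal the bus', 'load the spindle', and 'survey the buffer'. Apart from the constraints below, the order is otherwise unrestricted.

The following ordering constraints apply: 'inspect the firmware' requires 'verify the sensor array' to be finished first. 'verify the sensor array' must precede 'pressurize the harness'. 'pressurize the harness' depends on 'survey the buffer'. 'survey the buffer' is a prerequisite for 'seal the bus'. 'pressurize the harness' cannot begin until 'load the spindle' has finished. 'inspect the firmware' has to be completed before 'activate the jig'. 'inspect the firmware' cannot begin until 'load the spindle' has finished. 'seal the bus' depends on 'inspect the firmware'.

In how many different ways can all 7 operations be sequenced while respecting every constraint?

64

3 operations have no prerequisites ('verify the sensor array', 'load the spindle', 'survey the buffer'), so any of them could come first.
Enumerating by repeatedly choosing an available operation (one whose prerequisites are all placed) gives 64 distinct complete orderings.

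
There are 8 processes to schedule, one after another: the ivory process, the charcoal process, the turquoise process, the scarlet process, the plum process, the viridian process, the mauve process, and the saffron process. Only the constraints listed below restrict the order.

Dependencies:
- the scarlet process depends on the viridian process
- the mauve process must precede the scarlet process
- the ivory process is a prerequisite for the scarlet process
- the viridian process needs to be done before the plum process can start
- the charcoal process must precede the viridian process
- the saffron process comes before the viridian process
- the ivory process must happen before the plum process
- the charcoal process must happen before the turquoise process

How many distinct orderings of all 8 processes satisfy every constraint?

The processes with no prerequisites are the ivory process, the charcoal process, the mauve process, the saffron process; any of them can be placed first.
Enumerating by repeatedly choosing an available process (one whose prerequisites are all placed) gives 509 distinct complete orderings.

509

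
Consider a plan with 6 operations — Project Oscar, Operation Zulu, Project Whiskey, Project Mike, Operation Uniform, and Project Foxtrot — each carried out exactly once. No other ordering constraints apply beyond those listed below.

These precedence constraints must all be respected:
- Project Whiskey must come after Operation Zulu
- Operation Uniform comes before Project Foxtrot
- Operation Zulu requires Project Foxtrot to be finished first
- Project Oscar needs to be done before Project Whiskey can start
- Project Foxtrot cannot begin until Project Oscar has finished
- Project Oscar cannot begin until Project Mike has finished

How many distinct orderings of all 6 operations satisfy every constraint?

The operations with no prerequisites are Project Mike, Operation Uniform; any of them can be placed first.
Systematically extending each partial ordering one operation at a time and counting, there are 3 complete orderings.

3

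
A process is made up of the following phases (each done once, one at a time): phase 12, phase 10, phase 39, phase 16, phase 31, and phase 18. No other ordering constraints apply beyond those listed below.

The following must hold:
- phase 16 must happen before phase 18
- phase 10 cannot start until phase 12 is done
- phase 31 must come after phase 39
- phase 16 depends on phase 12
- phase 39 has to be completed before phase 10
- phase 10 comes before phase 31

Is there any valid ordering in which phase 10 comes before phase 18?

Yes

No chain of constraints runs from phase 18 to phase 10, so phase 18 is not required to come first.
That means at least one valid schedule has phase 10 before phase 18.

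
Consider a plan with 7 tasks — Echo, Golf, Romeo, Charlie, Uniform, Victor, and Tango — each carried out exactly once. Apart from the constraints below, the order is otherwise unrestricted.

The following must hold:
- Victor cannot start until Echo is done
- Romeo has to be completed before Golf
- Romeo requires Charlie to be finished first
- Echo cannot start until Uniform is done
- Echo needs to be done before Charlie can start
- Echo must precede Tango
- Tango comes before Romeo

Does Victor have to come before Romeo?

Victor and Romeo are not related by any chain of constraints.
So Victor can come before Romeo or after — it is not forced.

No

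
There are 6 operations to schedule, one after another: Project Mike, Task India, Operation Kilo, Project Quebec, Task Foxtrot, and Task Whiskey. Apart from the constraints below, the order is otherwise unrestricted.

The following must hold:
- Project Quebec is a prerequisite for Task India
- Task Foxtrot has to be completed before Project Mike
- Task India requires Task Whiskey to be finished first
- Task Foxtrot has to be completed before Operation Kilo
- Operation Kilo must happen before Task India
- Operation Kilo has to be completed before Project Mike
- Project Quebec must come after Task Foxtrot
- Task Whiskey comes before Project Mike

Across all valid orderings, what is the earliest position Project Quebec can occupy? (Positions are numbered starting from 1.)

The only operation forced before Project Quebec (directly or transitively) is Task Foxtrot.
With 1 mandatory predecessor, the earliest Project Quebec can sit is position 1+1 = 2, and placing just that one first achieves it.

2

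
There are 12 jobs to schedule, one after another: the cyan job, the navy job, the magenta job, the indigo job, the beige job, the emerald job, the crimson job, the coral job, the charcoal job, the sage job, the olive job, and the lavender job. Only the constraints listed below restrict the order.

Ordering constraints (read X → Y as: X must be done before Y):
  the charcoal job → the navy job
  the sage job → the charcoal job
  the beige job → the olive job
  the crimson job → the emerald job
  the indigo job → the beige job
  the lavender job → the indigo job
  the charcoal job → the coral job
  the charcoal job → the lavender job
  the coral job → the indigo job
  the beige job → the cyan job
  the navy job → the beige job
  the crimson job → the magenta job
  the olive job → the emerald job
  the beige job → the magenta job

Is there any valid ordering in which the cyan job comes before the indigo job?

The constraints give a chain the indigo job → the beige job → the cyan job, which forces the indigo job before the cyan job.
Hence the cyan job can never be scheduled before the indigo job.

No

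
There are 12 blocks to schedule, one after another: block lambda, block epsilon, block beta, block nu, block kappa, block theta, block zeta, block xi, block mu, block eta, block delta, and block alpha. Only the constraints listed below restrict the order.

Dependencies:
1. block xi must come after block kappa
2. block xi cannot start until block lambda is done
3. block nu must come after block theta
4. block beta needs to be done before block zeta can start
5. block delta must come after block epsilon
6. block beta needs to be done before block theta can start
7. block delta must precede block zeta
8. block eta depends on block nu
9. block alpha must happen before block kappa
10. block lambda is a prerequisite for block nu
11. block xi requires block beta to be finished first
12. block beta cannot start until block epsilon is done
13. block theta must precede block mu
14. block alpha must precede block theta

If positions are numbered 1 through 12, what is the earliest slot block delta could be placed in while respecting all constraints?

2

The only block forced before block delta (directly or transitively) is block epsilon.
With 1 mandatory predecessor, the earliest block delta can sit is position 1+1 = 2, and placing just that one first achieves it.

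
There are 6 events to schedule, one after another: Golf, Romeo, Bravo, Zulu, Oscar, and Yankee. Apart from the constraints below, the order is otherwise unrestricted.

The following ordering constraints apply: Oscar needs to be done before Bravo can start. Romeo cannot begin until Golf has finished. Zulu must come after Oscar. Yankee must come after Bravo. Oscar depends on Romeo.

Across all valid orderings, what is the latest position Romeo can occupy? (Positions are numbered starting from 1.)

2

Following every chain forward from Romeo, the events that must come later are Bravo, Zulu, Oscar, Yankee — 4 of them.
With 4 mandatory successors out of 6 events total, the latest slot for Romeo is 6−4 = 2, and it's reachable by doing all non-successors before Romeo.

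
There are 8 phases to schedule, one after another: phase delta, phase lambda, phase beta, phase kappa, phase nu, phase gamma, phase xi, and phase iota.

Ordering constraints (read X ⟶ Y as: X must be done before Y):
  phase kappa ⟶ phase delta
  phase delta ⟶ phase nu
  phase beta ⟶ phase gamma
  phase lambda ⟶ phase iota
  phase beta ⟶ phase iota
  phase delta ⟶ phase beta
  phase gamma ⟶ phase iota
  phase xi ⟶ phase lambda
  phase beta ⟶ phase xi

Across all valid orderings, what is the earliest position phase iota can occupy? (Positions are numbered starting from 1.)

7

The phases that are forced before phase iota, directly or transitively, are phase delta, phase lambda, phase beta, phase kappa, phase gamma, phase xi. That's 6 phases.
With 6 mandatory predecessors, the earliest phase iota can sit is position 6+1 = 7, and placing just those 6 first achieves it.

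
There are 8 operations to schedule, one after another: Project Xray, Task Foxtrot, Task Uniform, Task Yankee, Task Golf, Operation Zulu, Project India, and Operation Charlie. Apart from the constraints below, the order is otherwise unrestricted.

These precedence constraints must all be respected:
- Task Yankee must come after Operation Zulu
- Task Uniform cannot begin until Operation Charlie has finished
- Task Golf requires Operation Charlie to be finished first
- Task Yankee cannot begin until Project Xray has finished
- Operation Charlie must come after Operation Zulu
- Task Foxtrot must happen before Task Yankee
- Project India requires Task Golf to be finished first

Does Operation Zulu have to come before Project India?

Yes

Chaining the stated constraints: Operation Zulu → Operation Charlie → Task Golf → Project India.
That forces Operation Zulu before Project India in every valid schedule.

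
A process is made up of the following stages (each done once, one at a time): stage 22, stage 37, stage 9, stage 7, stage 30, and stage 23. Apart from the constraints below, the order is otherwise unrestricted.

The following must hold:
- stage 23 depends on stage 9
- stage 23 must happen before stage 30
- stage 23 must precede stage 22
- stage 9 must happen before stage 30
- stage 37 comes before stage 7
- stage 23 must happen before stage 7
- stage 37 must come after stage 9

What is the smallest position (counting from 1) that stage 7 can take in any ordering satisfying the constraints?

4

Working backwards through the constraints from stage 7, its full set of required predecessors is stage 37, stage 9, stage 23 — 3 of them.
So at minimum 3 stages come before stage 7, putting stage 7 no earlier than position 4. That position is achievable by scheduling exactly those predecessors first.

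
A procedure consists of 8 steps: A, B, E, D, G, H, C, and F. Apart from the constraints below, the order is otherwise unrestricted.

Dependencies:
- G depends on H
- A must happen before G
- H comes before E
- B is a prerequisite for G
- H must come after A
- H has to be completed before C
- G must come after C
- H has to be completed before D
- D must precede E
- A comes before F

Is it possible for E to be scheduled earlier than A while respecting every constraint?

The constraints give a chain A → H → E, which forces A before E.
So no valid ordering can have E before A.

No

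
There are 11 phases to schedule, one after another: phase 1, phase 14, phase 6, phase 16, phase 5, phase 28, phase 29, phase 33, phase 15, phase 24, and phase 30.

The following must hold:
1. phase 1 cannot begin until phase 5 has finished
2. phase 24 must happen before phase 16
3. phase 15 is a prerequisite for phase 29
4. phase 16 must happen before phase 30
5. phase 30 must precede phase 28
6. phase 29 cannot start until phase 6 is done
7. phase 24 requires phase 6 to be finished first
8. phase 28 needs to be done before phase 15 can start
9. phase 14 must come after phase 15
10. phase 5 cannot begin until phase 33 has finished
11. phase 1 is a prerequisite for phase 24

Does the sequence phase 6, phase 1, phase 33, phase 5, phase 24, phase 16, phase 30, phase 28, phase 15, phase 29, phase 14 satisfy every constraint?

No

In the proposed order, phase 1 appears before phase 5.
Since phase 5 is required before phase 1, the ordering is invalid.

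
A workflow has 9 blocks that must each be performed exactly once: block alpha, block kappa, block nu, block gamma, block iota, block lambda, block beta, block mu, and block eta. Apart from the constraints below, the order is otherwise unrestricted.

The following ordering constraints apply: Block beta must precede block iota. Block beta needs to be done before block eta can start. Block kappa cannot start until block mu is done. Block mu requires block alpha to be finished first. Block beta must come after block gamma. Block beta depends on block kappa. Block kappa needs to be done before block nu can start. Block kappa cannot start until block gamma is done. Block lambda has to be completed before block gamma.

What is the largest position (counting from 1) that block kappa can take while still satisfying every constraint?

Every block that must follow block kappa has to come after it. Tracing all chains starting from block kappa, those blocks are: block nu, block iota, block beta, block eta — 4 in total.
So at least 4 blocks follow block kappa, putting block kappa no later than position 5. That position is achievable by scheduling everything else first.

5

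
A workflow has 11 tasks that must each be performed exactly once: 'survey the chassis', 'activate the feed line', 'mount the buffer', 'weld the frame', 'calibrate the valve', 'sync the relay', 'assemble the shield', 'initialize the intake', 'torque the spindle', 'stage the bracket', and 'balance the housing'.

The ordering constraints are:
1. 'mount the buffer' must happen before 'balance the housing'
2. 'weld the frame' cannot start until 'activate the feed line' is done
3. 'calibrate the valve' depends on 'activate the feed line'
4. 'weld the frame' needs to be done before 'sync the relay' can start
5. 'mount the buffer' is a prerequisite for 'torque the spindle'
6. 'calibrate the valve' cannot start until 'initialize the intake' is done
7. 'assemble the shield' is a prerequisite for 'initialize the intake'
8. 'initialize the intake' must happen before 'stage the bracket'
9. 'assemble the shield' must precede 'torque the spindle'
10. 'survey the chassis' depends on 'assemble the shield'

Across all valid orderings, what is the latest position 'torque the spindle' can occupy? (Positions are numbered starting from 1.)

11

'torque the spindle' has no required successors, so nothing stops it from going last (position 11).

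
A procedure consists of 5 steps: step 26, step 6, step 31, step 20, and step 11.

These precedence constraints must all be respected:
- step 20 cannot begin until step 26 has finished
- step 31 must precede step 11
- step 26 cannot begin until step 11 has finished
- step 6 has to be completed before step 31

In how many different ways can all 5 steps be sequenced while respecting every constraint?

Only step 6 has no prerequisites, so it must go first.
Continuing from there, at each step only one step has all its prerequisites placed, so the ordering is fully determined — there is exactly 1.

1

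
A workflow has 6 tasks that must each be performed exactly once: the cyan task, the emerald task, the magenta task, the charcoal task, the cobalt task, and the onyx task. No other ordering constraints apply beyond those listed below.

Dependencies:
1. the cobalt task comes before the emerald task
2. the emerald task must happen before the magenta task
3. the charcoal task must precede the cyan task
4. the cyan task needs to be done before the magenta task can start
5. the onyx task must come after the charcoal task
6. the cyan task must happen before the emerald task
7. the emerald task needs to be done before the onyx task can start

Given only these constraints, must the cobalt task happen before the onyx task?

Yes

Chaining the stated constraints: the cobalt task → the emerald task → the onyx task.
So the cobalt task must precede the onyx task in any valid ordering.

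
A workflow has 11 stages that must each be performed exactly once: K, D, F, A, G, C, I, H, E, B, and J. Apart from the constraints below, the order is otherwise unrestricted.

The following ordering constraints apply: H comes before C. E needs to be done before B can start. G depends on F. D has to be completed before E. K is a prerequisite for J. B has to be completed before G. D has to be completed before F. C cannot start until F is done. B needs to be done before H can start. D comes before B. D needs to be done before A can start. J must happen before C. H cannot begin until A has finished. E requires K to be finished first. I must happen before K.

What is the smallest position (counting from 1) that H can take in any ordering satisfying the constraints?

Every stage that must precede H has to come before it. Tracing all chains that end at H, those stages are: K, D, A, I, E, B — 6 in total.
With 6 mandatory predecessors, the earliest H can sit is position 6+1 = 7, and placing just those 6 first achieves it.

7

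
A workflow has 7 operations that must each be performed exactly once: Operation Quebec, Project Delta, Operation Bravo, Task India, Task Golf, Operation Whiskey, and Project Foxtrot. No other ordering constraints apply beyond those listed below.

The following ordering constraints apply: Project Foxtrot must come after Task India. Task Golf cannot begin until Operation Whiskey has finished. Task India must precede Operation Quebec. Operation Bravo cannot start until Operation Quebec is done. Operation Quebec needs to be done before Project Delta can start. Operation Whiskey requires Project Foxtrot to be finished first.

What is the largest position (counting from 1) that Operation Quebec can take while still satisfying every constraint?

5

Following every chain forward from Operation Quebec, the operations that must come later are Project Delta, Operation Bravo — 2 of them.
With 2 mandatory successors out of 7 operations total, the latest slot for Operation Quebec is 7−2 = 5, and it's reachable by doing all non-successors before Operation Quebec.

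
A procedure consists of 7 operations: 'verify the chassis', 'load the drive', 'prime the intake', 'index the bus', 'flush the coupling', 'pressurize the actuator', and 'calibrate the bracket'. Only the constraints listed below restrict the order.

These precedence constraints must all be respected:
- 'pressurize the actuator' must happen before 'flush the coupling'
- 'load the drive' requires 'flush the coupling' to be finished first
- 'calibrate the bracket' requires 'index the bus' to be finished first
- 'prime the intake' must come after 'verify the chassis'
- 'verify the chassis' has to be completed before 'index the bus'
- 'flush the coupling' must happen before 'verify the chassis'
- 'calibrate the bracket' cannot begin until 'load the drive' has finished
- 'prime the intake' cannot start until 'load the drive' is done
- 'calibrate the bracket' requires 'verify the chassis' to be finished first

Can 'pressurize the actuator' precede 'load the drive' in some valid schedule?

'pressurize the actuator' is actually forced before 'load the drive' by the constraints, so certainly some valid ordering has 'pressurize the actuator' first.

Yes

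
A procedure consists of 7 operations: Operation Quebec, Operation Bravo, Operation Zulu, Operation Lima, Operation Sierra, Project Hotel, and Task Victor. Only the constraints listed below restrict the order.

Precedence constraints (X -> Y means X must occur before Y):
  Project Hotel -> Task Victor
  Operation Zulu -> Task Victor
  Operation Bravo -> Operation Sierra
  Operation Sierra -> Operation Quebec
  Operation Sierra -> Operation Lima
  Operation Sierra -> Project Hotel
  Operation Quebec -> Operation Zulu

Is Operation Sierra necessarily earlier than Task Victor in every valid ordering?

Yes

Following the dependencies: Operation Sierra → Project Hotel → Task Victor.
That forces Operation Sierra before Task Victor in every valid schedule.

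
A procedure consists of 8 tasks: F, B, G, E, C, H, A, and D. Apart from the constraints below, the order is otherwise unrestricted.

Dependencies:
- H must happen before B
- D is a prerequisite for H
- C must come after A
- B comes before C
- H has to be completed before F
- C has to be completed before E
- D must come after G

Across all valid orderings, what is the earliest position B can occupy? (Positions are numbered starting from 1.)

The tasks that are forced before B, directly or transitively, are G, H, D. That's 3 tasks.
So at minimum 3 tasks come before B, putting B no earlier than position 4. That position is achievable by scheduling exactly those predecessors first.

4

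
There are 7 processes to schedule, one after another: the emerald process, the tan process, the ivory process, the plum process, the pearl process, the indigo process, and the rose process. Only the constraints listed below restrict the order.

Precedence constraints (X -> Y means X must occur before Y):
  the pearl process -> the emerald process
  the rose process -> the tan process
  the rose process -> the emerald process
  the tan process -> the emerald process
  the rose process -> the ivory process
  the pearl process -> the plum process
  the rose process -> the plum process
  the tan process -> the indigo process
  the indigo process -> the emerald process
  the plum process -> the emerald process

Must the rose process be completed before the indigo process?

Chaining the stated constraints: the rose process → the tan process → the indigo process.
That forces the rose process before the indigo process in every valid schedule.

Yes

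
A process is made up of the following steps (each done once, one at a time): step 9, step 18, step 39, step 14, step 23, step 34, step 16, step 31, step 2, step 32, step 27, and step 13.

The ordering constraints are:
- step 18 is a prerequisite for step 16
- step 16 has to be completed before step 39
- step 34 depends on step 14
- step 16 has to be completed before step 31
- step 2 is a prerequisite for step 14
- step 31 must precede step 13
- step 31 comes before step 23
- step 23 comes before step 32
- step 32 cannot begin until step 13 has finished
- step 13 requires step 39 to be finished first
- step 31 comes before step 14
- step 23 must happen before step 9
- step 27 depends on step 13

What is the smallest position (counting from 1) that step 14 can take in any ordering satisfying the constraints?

Working backwards through the constraints from step 14, its full set of required predecessors is step 18, step 16, step 31, step 2 — 4 of them.
With 4 mandatory predecessors, the earliest step 14 can sit is position 4+1 = 5, and placing just those 4 first achieves it.

5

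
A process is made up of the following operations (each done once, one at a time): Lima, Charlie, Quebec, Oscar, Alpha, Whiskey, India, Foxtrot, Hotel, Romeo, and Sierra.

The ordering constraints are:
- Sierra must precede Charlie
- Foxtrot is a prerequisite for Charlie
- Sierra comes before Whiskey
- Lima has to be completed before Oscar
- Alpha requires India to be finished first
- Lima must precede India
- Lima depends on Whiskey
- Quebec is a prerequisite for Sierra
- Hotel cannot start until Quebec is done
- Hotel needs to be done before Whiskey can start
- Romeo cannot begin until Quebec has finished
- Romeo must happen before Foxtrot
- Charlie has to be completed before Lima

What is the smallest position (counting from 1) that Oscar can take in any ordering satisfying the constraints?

Every operation that must precede Oscar has to come before it. Tracing all chains that end at Oscar, those operations are: Lima, Charlie, Quebec, Whiskey, Foxtrot, Hotel, Romeo, Sierra — 8 in total.
With 8 mandatory predecessors, the earliest Oscar can sit is position 8+1 = 9, and placing just those 8 first achieves it.

9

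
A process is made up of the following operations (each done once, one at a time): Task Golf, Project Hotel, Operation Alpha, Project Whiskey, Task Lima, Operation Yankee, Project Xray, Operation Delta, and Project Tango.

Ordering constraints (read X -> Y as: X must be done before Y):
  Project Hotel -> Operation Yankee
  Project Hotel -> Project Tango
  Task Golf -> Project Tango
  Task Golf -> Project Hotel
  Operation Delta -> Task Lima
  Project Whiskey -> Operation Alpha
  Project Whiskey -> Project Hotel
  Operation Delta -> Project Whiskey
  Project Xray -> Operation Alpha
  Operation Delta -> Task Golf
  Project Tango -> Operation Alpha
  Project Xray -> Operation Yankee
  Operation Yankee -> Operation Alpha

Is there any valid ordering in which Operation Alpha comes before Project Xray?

There is a dependency chain Project Xray → Operation Alpha, so Operation Alpha always comes after Project Xray.
So no valid ordering can have Operation Alpha before Project Xray.

No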